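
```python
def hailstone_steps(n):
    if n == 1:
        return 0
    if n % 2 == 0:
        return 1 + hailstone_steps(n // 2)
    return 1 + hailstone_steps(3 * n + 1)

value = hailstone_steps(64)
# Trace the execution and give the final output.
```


hailstone_steps(64)
64 is even -> hailstone_steps(32)
32 is even -> hailstone_steps(16)
16 is even -> hailstone_steps(8)
8 is even -> hailstone_steps(4)
4 is even -> hailstone_steps(2)
2 is even -> hailstone_steps(1)
Reached 1 after 6 steps
= 6


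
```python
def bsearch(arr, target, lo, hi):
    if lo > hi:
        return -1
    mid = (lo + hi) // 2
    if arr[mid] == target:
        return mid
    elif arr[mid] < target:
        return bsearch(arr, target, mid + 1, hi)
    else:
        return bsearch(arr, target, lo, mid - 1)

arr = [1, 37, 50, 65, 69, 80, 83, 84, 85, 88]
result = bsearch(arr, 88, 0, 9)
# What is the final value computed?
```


bsearch(arr, 88, 0, 9)
lo=0, hi=9, mid=4, arr[mid]=69
69 < 88, search right half
lo=5, hi=9, mid=7, arr[mid]=84
84 < 88, search right half
lo=8, hi=9, mid=8, arr[mid]=85
85 < 88, search right half
lo=9, hi=9, mid=9, arr[mid]=88
arr[9] == 88, found at index 9
= 9


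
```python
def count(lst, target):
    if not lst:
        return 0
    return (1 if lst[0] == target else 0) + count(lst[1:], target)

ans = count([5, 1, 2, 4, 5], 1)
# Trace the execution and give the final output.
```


count([5, 1, 2, 4, 5], 1)
lst[0]=5 != 1: 0 + count([1, 2, 4, 5], 1)
lst[0]=1 == 1: 1 + count([2, 4, 5], 1)
lst[0]=2 != 1: 0 + count([4, 5], 1)
lst[0]=4 != 1: 0 + count([5], 1)
lst[0]=5 != 1: 0 + count([], 1)
= 1


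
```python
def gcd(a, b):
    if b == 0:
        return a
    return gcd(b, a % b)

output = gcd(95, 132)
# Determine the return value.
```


gcd(95, 132)
= gcd(132, 95 % 132) = gcd(132, 95)
= gcd(95, 132 % 95) = gcd(95, 37)
= gcd(37, 95 % 37) = gcd(37, 21)
= gcd(21, 37 % 21) = gcd(21, 16)
= gcd(16, 21 % 16) = gcd(16, 5)
= gcd(5, 16 % 5) = gcd(5, 1)
= gcd(1, 5 % 1) = gcd(1, 0)
b == 0, return a = 1


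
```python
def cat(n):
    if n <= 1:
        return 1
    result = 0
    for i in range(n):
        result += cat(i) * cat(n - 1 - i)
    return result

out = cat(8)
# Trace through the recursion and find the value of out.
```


cat(8)
= sum of cat(i) * cat(8-1-i) for i in 0..7
First compute sub-values bottom-up:
  cat(0) = 1, cat(1) = 1
  cat(2) = 1*1 + 1*1 = 2
  cat(3) = 1*2 + 1*1 + 2*1 = 5
  cat(4) = 1*5 + 1*2 + 2*1 + 5*1 = 14
  cat(5) = 1*14 + 1*5 + 2*2 + 5*1 + 14*1 = 42
  cat(6) = 1*42 + 1*14 + 2*5 + 5*2 + 14*1 + 42*1 = 132
  cat(7) = 1*132 + 1*42 + 2*14 + 5*5 + 14*2 + 42*1 + 132*1 = 429
Now cat(8):
  cat(0)*cat(7) = 1*429 = 429
  cat(1)*cat(6) = 1*132 = 132
  cat(2)*cat(5) = 2*42 = 84
  cat(3)*cat(4) = 5*14 = 70
  cat(4)*cat(3) = 14*5 = 70
  cat(5)*cat(2) = 42*2 = 84
  cat(6)*cat(1) = 132*1 = 132
  cat(7)*cat(0) = 429*1 = 429
= 429 + 132 + 84 + 70 + 70 + 84 + 132 + 429
= 1430


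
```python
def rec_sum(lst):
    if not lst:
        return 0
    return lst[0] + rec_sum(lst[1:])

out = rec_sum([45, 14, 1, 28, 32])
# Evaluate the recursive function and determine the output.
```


rec_sum([45, 14, 1, 28, 32])
= 45 + rec_sum([14, 1, 28, 32])
= 45 + 14 + rec_sum([1, 28, 32])
= 45 + 14 + 1 + rec_sum([28, 32])
= 45 + 14 + 1 + 28 + rec_sum([32])
= 45 + 14 + 1 + 28 + 32 + rec_sum([])
= 45 + 14 + 1 + 28 + 32 + 0
= 120


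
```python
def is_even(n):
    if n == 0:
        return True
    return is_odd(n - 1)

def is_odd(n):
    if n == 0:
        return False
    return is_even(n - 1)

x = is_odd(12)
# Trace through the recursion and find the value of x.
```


is_odd(12)
= is_even(11)
= is_odd(10)
= is_even(9)
= is_odd(8)
= is_even(7)
= is_odd(6)
= is_even(5)
= is_odd(4)
= is_even(3)
= is_odd(2)
= is_even(1)
= is_odd(0)
n == 0: return False
= False


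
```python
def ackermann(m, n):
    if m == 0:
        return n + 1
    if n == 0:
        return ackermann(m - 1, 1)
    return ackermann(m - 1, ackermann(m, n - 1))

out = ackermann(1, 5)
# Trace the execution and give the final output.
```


ackermann(1, 5)
= ackermann(0, ackermann(1, 4))
First compute ackermann(1, 4) = 6
= ackermann(0, 6)
= 7


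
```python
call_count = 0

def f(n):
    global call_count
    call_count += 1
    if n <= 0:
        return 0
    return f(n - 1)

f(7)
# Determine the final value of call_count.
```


f(7) calls f(6) calls ... calls f(0)
Total calls: 7 + 1 (for base case) = 8


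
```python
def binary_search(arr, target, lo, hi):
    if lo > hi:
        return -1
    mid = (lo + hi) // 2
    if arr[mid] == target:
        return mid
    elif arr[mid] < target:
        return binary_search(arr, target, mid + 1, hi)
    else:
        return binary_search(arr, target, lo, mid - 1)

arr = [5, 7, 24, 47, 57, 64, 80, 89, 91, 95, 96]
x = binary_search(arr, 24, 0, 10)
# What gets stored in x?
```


binary_search(arr, 24, 0, 10)
lo=0, hi=10, mid=5, arr[mid]=64
64 > 24, search left half
lo=0, hi=4, mid=2, arr[mid]=24
arr[2] == 24, found at index 2
= 2


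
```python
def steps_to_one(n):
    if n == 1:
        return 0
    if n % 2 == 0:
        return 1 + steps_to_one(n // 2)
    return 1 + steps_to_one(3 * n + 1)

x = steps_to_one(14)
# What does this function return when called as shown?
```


steps_to_one(14)
14 is even -> steps_to_one(7)
7 is odd -> 3*7+1 = 22 -> steps_to_one(22)
22 is even -> steps_to_one(11)
11 is odd -> 3*11+1 = 34 -> steps_to_one(34)
34 is even -> steps_to_one(17)
17 is odd -> 3*17+1 = 52 -> steps_to_one(52)
52 is even -> steps_to_one(26)
26 is even -> steps_to_one(13)
13 is odd -> 3*13+1 = 40 -> steps_to_one(40)
40 is even -> steps_to_one(20)
20 is even -> steps_to_one(10)
10 is even -> steps_to_one(5)
5 is odd -> 3*5+1 = 16 -> steps_to_one(16)
16 is even -> steps_to_one(8)
8 is even -> steps_to_one(4)
4 is even -> steps_to_one(2)
2 is even -> steps_to_one(1)
Reached 1 after 17 steps
= 17


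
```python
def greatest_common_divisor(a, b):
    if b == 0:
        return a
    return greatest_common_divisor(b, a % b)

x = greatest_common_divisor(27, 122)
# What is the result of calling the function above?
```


greatest_common_divisor(27, 122)
= greatest_common_divisor(122, 27 % 122) = greatest_common_divisor(122, 27)
= greatest_common_divisor(27, 122 % 27) = greatest_common_divisor(27, 14)
= greatest_common_divisor(14, 27 % 14) = greatest_common_divisor(14, 13)
= greatest_common_divisor(13, 14 % 13) = greatest_common_divisor(13, 1)
= greatest_common_divisor(1, 13 % 1) = greatest_common_divisor(1, 0)
b == 0, return a = 1


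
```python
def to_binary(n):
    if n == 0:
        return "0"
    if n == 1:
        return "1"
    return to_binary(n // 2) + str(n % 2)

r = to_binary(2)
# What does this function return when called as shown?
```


to_binary(2)
= to_binary(1) + "0"
= "1" + "0"
= "10"


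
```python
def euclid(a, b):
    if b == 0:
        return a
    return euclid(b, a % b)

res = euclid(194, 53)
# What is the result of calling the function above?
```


euclid(194, 53)
= euclid(53, 194 % 53) = euclid(53, 35)
= euclid(35, 53 % 35) = euclid(35, 18)
= euclid(18, 35 % 18) = euclid(18, 17)
= euclid(17, 18 % 17) = euclid(17, 1)
= euclid(1, 17 % 1) = euclid(1, 0)
b == 0, return a = 1


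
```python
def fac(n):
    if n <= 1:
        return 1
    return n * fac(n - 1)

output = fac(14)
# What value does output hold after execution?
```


fac(14)
= 14 * fac(13)
= 14 * 13 * fac(12)
= 14 * 13 * 12 * fac(11)
= 14 * 13 * 12 * 11 * fac(10)
= 14 * 13 * 12 * 11 * 10 * fac(9)
= 14 * 13 * 12 * 11 * 10 * 9 * fac(8)
= 14 * 13 * 12 * 11 * 10 * 9 * 8 * fac(7)
= 14 * 13 * 12 * 11 * 10 * 9 * 8 * 7 * fac(6)
= 14 * 13 * 12 * 11 * 10 * 9 * 8 * 7 * 6 * fac(5)
= 14 * 13 * 12 * 11 * 10 * 9 * 8 * 7 * 6 * 5 * fac(4)
= 14 * 13 * 12 * 11 * 10 * 9 * 8 * 7 * 6 * 5 * 4 * fac(3)
= 14 * 13 * 12 * 11 * 10 * 9 * 8 * 7 * 6 * 5 * 4 * 3 * fac(2)
= 14 * 13 * 12 * 11 * 10 * 9 * 8 * 7 * 6 * 5 * 4 * 3 * 2 * fac(1)
= 14 * 13 * 12 * 11 * 10 * 9 * 8 * 7 * 6 * 5 * 4 * 3 * 2 * 1
= 87178291200


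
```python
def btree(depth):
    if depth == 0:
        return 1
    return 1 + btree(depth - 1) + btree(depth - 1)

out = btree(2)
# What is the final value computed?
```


btree(2)
= 1 + btree(1) + btree(1)
= 1 + 2 * btree(1)
btree(k) = 2^(k+1) - 1
btree(0) = 1
btree(1) = 3
btree(2) = 7
btree(2) = 2^3 - 1 = 7


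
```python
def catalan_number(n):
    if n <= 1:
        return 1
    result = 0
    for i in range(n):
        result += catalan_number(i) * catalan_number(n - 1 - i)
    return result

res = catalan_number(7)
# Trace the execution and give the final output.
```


catalan_number(7)
= sum of catalan_number(i) * catalan_number(7-1-i) for i in 0..6
First compute sub-values bottom-up:
  catalan_number(0) = 1, catalan_number(1) = 1
  catalan_number(2) = 1*1 + 1*1 = 2
  catalan_number(3) = 1*2 + 1*1 + 2*1 = 5
  catalan_number(4) = 1*5 + 1*2 + 2*1 + 5*1 = 14
  catalan_number(5) = 1*14 + 1*5 + 2*2 + 5*1 + 14*1 = 42
  catalan_number(6) = 1*42 + 1*14 + 2*5 + 5*2 + 14*1 + 42*1 = 132
Now catalan_number(7):
  catalan_number(0)*catalan_number(6) = 1*132 = 132
  catalan_number(1)*catalan_number(5) = 1*42 = 42
  catalan_number(2)*catalan_number(4) = 2*14 = 28
  catalan_number(3)*catalan_number(3) = 5*5 = 25
  catalan_number(4)*catalan_number(2) = 14*2 = 28
  catalan_number(5)*catalan_number(1) = 42*1 = 42
  catalan_number(6)*catalan_number(0) = 132*1 = 132
= 132 + 42 + 28 + 25 + 28 + 42 + 132
= 429


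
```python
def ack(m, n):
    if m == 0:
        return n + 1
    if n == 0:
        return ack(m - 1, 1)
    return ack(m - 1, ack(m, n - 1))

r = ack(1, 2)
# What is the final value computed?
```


ack(1, 2)
= ack(0, ack(1, 1))
First compute ack(1, 1) = 3
= ack(0, 3)
= 4


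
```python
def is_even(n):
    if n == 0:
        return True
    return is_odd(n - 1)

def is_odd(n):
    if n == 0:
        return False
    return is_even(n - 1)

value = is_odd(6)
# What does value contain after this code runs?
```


is_odd(6)
= is_even(5)
= is_odd(4)
= is_even(3)
= is_odd(2)
= is_even(1)
= is_odd(0)
n == 0: return False
= False


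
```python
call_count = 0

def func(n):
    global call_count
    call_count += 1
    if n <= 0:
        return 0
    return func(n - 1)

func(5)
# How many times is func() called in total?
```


func(5) calls func(4) calls ... calls func(0)
Total calls: 5 + 1 (for base case) = 6


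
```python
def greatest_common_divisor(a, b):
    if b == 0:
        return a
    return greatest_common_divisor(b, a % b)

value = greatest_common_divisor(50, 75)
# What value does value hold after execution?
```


greatest_common_divisor(50, 75)
= greatest_common_divisor(75, 50 % 75) = greatest_common_divisor(75, 50)
= greatest_common_divisor(50, 75 % 50) = greatest_common_divisor(50, 25)
= greatest_common_divisor(25, 50 % 25) = greatest_common_divisor(25, 0)
b == 0, return a = 25


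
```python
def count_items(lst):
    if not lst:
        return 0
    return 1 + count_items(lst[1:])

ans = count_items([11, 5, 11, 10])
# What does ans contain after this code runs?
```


count_items([11, 5, 11, 10])
= 1 + count_items([5, 11, 10])
= 1 + 1 + count_items([11, 10])
= 1 + 1 + 1 + count_items([10])
= 1 + 1 + 1 + 1 + count_items([])
= 1 + 1 + 1 + 1 + 0
= 4


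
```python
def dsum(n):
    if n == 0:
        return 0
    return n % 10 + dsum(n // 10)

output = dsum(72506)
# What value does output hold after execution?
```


dsum(72506)
= 6 + dsum(7250)
= 6 + 0 + dsum(725)
= 6 + 0 + 5 + dsum(72)
= 6 + 0 + 5 + 2 + dsum(7)
= 6 + 0 + 5 + 2 + 7 + dsum(0)
= 6 + 0 + 5 + 2 + 7 + 0
= 20


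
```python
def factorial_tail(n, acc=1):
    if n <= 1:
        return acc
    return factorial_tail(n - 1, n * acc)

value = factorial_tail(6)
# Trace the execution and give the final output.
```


factorial_tail(6, 1)
= factorial_tail(5, 6 * 1) = factorial_tail(5, 6)
= factorial_tail(4, 5 * 6) = factorial_tail(4, 30)
= factorial_tail(3, 4 * 30) = factorial_tail(3, 120)
= factorial_tail(2, 3 * 120) = factorial_tail(2, 360)
= factorial_tail(1, 2 * 360) = factorial_tail(1, 720)
n <= 1, return acc = 720


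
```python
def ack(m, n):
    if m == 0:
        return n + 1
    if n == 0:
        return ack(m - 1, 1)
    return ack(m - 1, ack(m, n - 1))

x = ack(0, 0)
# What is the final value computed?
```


ack(0, 0)
m == 0: return 0 + 1 = 1
= 1


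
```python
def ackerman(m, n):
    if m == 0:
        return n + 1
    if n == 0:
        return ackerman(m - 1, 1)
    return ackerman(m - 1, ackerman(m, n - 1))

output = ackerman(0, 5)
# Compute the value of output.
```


ackerman(0, 5)
m == 0: return 5 + 1 = 6
= 6


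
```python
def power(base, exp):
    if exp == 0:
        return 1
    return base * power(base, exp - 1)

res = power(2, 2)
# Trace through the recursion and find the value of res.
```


power(2, 2)
= 2 * power(2, 1)
= 2 * 2 * power(2, 0)
= 2 * 2 * 1
= 4


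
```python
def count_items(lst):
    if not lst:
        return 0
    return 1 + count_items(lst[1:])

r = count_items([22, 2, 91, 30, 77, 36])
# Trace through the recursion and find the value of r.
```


count_items([22, 2, 91, 30, 77, 36])
= 1 + count_items([2, 91, 30, 77, 36])
= 1 + 1 + count_items([91, 30, 77, 36])
= 1 + 1 + 1 + count_items([30, 77, 36])
= 1 + 1 + 1 + 1 + count_items([77, 36])
= 1 + 1 + 1 + 1 + 1 + count_items([36])
= 1 + 1 + 1 + 1 + 1 + 1 + count_items([])
= 1 + 1 + 1 + 1 + 1 + 1 + 0
= 6


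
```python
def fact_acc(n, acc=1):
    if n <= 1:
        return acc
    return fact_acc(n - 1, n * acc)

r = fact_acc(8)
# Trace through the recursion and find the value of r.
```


fact_acc(8, 1)
= fact_acc(7, 8 * 1) = fact_acc(7, 8)
= fact_acc(6, 7 * 8) = fact_acc(6, 56)
= fact_acc(5, 6 * 56) = fact_acc(5, 336)
= fact_acc(4, 5 * 336) = fact_acc(4, 1680)
= fact_acc(3, 4 * 1680) = fact_acc(3, 6720)
= fact_acc(2, 3 * 6720) = fact_acc(2, 20160)
= fact_acc(1, 2 * 20160) = fact_acc(1, 40320)
n <= 1, return acc = 40320


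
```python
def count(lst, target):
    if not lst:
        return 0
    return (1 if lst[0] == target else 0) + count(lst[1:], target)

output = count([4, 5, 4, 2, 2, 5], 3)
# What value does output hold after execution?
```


count([4, 5, 4, 2, 2, 5], 3)
lst[0]=4 != 3: 0 + count([5, 4, 2, 2, 5], 3)
lst[0]=5 != 3: 0 + count([4, 2, 2, 5], 3)
lst[0]=4 != 3: 0 + count([2, 2, 5], 3)
lst[0]=2 != 3: 0 + count([2, 5], 3)
lst[0]=2 != 3: 0 + count([5], 3)
lst[0]=5 != 3: 0 + count([], 3)
= 0


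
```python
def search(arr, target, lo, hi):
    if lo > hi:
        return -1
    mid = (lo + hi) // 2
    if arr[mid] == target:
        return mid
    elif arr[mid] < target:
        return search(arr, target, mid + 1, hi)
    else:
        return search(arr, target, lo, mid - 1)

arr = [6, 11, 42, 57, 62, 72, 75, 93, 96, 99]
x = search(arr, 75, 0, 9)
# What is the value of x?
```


search(arr, 75, 0, 9)
lo=0, hi=9, mid=4, arr[mid]=62
62 < 75, search right half
lo=5, hi=9, mid=7, arr[mid]=93
93 > 75, search left half
lo=5, hi=6, mid=5, arr[mid]=72
72 < 75, search right half
lo=6, hi=6, mid=6, arr[mid]=75
arr[6] == 75, found at index 6
= 6


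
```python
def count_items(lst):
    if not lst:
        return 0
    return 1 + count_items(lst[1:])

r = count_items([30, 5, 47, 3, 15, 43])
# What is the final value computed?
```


count_items([30, 5, 47, 3, 15, 43])
= 1 + count_items([5, 47, 3, 15, 43])
= 1 + 1 + count_items([47, 3, 15, 43])
= 1 + 1 + 1 + count_items([3, 15, 43])
= 1 + 1 + 1 + 1 + count_items([15, 43])
= 1 + 1 + 1 + 1 + 1 + count_items([43])
= 1 + 1 + 1 + 1 + 1 + 1 + count_items([])
= 1 + 1 + 1 + 1 + 1 + 1 + 0
= 6


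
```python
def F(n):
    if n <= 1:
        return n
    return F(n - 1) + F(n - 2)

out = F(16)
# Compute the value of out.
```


F(16)
= F(15) + F(14)
= (F(14) + F(13)) + F(14)
Computing bottom-up: F(0)=0, F(1)=1, F(2)=1, F(3)=2, F(4)=3, F(5)=5, F(6)=8, F(7)=13, F(8)=21, F(9)=34, F(10)=55, F(11)=89, F(12)=144, F(13)=233, F(14)=377, F(15)=610, F(16)=987
= 987


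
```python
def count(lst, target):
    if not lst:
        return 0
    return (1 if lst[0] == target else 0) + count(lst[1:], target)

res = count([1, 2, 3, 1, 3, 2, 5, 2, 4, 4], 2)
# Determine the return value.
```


count([1, 2, 3, 1, 3, 2, 5, 2, 4, 4], 2)
lst[0]=1 != 2: 0 + count([2, 3, 1, 3, 2, 5, 2, 4, 4], 2)
lst[0]=2 == 2: 1 + count([3, 1, 3, 2, 5, 2, 4, 4], 2)
lst[0]=3 != 2: 0 + count([1, 3, 2, 5, 2, 4, 4], 2)
lst[0]=1 != 2: 0 + count([3, 2, 5, 2, 4, 4], 2)
lst[0]=3 != 2: 0 + count([2, 5, 2, 4, 4], 2)
lst[0]=2 == 2: 1 + count([5, 2, 4, 4], 2)
lst[0]=5 != 2: 0 + count([2, 4, 4], 2)
lst[0]=2 == 2: 1 + count([4, 4], 2)
lst[0]=4 != 2: 0 + count([4], 2)
lst[0]=4 != 2: 0 + count([], 2)
= 3


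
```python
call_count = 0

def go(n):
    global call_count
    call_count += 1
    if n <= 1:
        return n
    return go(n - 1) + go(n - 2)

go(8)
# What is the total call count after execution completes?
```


go(8) calls go(7) and go(6); each non-base call branches into two more.
Let C(k) = total number of calls made by go(k), including the call to go(k) itself.
Base cases: C(0) = 1, C(1) = 1
Recurrence: C(k) = 1 + C(k-1) + C(k-2)
  C(2) = 1 + C(1) + C(0) = 1 + 1 + 1 = 3
  C(3) = 1 + C(2) + C(1) = 1 + 3 + 1 = 5
  C(4) = 1 + C(3) + C(2) = 1 + 5 + 3 = 9
  C(5) = 1 + C(4) + C(3) = 1 + 9 + 5 = 15
  C(6) = 1 + C(5) + C(4) = 1 + 15 + 9 = 25
  C(7) = 1 + C(6) + C(5) = 1 + 25 + 15 = 41
  C(8) = 1 + C(7) + C(6) = 1 + 41 + 25 = 67
Total calls = C(8) = 67


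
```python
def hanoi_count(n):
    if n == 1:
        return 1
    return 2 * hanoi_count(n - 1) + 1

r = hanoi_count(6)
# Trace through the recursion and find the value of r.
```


hanoi_count(6)
= 2 * hanoi_count(5) + 1
= 2 * (2 * hanoi_count(4) + 1) + 1
= 2 * (2 * (2 * hanoi_count(3) + 1) + 1) + 1
= 2 * (2 * (2 * (2 * hanoi_count(2) + 1) + 1) + 1) + 1
= 2 * (2 * (2 * (2 * (2 * hanoi_count(1) + 1) + 1) + 1) + 1) + 1
Now compute bottom-up:
hanoi_count(1) = 1
hanoi_count(2) = 2 * 1 + 1 = 3
hanoi_count(3) = 2 * 3 + 1 = 7
hanoi_count(4) = 2 * 7 + 1 = 15
hanoi_count(5) = 2 * 15 + 1 = 31
hanoi_count(6) = 2 * 31 + 1 = 63
= 63


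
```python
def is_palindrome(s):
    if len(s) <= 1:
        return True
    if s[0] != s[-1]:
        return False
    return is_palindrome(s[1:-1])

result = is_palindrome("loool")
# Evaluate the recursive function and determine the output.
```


is_palindrome("loool")
"loool": s[0]='l' == s[-1]='l' -> is_palindrome("ooo")
"ooo": s[0]='o' == s[-1]='o' -> is_palindrome("o")
"o": len <= 1 -> True
= True


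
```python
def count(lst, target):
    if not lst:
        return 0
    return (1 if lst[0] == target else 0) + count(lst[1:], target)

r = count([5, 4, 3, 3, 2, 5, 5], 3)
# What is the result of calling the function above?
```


count([5, 4, 3, 3, 2, 5, 5], 3)
lst[0]=5 != 3: 0 + count([4, 3, 3, 2, 5, 5], 3)
lst[0]=4 != 3: 0 + count([3, 3, 2, 5, 5], 3)
lst[0]=3 == 3: 1 + count([3, 2, 5, 5], 3)
lst[0]=3 == 3: 1 + count([2, 5, 5], 3)
lst[0]=2 != 3: 0 + count([5, 5], 3)
lst[0]=5 != 3: 0 + count([5], 3)
lst[0]=5 != 3: 0 + count([], 3)
= 2


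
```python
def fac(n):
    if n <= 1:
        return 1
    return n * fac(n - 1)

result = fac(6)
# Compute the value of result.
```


fac(6)
= 6 * fac(5)
= 6 * 5 * fac(4)
= 6 * 5 * 4 * fac(3)
= 6 * 5 * 4 * 3 * fac(2)
= 6 * 5 * 4 * 3 * 2 * fac(1)
= 6 * 5 * 4 * 3 * 2 * 1
= 720


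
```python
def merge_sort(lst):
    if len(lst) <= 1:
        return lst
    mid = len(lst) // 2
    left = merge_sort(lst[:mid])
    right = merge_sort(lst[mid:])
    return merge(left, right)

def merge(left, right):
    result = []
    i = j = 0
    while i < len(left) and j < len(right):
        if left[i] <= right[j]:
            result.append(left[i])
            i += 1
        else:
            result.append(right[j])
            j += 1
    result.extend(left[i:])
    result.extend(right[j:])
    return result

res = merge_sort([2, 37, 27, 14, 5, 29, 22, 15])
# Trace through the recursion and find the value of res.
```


merge_sort([2, 37, 27, 14, 5, 29, 22, 15])
Split into [2, 37, 27, 14] and [5, 29, 22, 15]
Left sorted: [2, 14, 27, 37]
Right sorted: [5, 15, 22, 29]
Merge [2, 14, 27, 37] and [5, 15, 22, 29]
= [2, 5, 14, 15, 22, 27, 29, 37]


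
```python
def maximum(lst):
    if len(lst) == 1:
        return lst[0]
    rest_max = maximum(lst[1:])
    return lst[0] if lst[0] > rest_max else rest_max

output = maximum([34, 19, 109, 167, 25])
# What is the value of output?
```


maximum([34, 19, 109, 167, 25])
= compare 34 with maximum([19, 109, 167, 25])
= compare 19 with maximum([109, 167, 25])
= compare 109 with maximum([167, 25])
= compare 167 with maximum([25])
Base: maximum([25]) = 25
compare 167 with 25: max = 167
compare 109 with 167: max = 167
compare 19 with 167: max = 167
compare 34 with 167: max = 167
= 167


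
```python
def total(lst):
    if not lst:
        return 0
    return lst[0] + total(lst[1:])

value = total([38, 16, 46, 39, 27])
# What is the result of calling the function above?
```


total([38, 16, 46, 39, 27])
= 38 + total([16, 46, 39, 27])
= 38 + 16 + total([46, 39, 27])
= 38 + 16 + 46 + total([39, 27])
= 38 + 16 + 46 + 39 + total([27])
= 38 + 16 + 46 + 39 + 27 + total([])
= 38 + 16 + 46 + 39 + 27 + 0
= 166


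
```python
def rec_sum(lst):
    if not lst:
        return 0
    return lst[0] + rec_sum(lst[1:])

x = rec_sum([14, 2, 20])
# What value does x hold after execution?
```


rec_sum([14, 2, 20])
= 14 + rec_sum([2, 20])
= 14 + 2 + rec_sum([20])
= 14 + 2 + 20 + rec_sum([])
= 14 + 2 + 20 + 0
= 36


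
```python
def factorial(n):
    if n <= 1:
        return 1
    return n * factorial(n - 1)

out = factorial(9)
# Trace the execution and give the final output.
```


factorial(9)
= 9 * factorial(8)
= 9 * 8 * factorial(7)
= 9 * 8 * 7 * factorial(6)
= 9 * 8 * 7 * 6 * factorial(5)
= 9 * 8 * 7 * 6 * 5 * factorial(4)
= 9 * 8 * 7 * 6 * 5 * 4 * factorial(3)
= 9 * 8 * 7 * 6 * 5 * 4 * 3 * factorial(2)
= 9 * 8 * 7 * 6 * 5 * 4 * 3 * 2 * factorial(1)
= 9 * 8 * 7 * 6 * 5 * 4 * 3 * 2 * 1
= 362880


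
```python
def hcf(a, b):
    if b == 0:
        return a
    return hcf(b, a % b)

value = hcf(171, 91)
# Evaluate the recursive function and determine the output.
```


hcf(171, 91)
= hcf(91, 171 % 91) = hcf(91, 80)
= hcf(80, 91 % 80) = hcf(80, 11)
= hcf(11, 80 % 11) = hcf(11, 3)
= hcf(3, 11 % 3) = hcf(3, 2)
= hcf(2, 3 % 2) = hcf(2, 1)
= hcf(1, 2 % 1) = hcf(1, 0)
b == 0, return a = 1


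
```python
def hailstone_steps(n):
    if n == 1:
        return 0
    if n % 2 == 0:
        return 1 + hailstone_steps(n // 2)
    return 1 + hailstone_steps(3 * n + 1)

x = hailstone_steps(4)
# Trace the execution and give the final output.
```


hailstone_steps(4)
4 is even -> hailstone_steps(2)
2 is even -> hailstone_steps(1)
Reached 1 after 2 steps
= 2


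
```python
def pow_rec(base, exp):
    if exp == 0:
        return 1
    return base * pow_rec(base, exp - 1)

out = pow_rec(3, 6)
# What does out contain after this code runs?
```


pow_rec(3, 6)
= 3 * pow_rec(3, 5)
= 3 * 3 * pow_rec(3, 4)
= 3 * 3 * 3 * pow_rec(3, 3)
= 3 * 3 * 3 * 3 * pow_rec(3, 2)
= 3 * 3 * 3 * 3 * 3 * pow_rec(3, 1)
= 3 * 3 * 3 * 3 * 3 * 3 * pow_rec(3, 0)
= 3 * 3 * 3 * 3 * 3 * 3 * 1
= 729


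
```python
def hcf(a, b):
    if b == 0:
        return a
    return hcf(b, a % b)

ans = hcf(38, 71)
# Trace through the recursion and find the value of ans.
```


hcf(38, 71)
= hcf(71, 38 % 71) = hcf(71, 38)
= hcf(38, 71 % 38) = hcf(38, 33)
= hcf(33, 38 % 33) = hcf(33, 5)
= hcf(5, 33 % 5) = hcf(5, 3)
= hcf(3, 5 % 3) = hcf(3, 2)
= hcf(2, 3 % 2) = hcf(2, 1)
= hcf(1, 2 % 1) = hcf(1, 0)
b == 0, return a = 1


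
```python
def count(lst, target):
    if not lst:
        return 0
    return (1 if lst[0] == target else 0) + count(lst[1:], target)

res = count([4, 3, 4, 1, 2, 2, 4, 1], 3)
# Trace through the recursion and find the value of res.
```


count([4, 3, 4, 1, 2, 2, 4, 1], 3)
lst[0]=4 != 3: 0 + count([3, 4, 1, 2, 2, 4, 1], 3)
lst[0]=3 == 3: 1 + count([4, 1, 2, 2, 4, 1], 3)
lst[0]=4 != 3: 0 + count([1, 2, 2, 4, 1], 3)
lst[0]=1 != 3: 0 + count([2, 2, 4, 1], 3)
lst[0]=2 != 3: 0 + count([2, 4, 1], 3)
lst[0]=2 != 3: 0 + count([4, 1], 3)
lst[0]=4 != 3: 0 + count([1], 3)
lst[0]=1 != 3: 0 + count([], 3)
= 1


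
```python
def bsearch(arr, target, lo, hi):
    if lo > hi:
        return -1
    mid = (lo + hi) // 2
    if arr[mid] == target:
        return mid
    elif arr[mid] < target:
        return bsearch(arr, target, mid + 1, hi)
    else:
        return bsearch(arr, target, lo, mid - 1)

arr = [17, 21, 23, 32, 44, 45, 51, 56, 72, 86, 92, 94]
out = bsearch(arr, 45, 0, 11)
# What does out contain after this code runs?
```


bsearch(arr, 45, 0, 11)
lo=0, hi=11, mid=5, arr[mid]=45
arr[5] == 45, found at index 5
= 5


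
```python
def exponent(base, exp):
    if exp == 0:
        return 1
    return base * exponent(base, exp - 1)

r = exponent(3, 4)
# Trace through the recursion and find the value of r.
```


exponent(3, 4)
= 3 * exponent(3, 3)
= 3 * 3 * exponent(3, 2)
= 3 * 3 * 3 * exponent(3, 1)
= 3 * 3 * 3 * 3 * exponent(3, 0)
= 3 * 3 * 3 * 3 * 1
= 81


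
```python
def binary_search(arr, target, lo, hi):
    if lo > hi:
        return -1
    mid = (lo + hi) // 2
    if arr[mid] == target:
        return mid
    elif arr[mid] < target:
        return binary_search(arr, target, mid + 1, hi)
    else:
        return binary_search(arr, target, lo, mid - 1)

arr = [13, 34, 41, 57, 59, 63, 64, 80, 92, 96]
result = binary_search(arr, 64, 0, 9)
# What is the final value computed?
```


binary_search(arr, 64, 0, 9)
lo=0, hi=9, mid=4, arr[mid]=59
59 < 64, search right half
lo=5, hi=9, mid=7, arr[mid]=80
80 > 64, search left half
lo=5, hi=6, mid=5, arr[mid]=63
63 < 64, search right half
lo=6, hi=6, mid=6, arr[mid]=64
arr[6] == 64, found at index 6
= 6


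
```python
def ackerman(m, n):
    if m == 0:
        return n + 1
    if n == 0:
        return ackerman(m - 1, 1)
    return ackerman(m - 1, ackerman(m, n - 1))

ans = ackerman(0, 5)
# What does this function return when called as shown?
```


ackerman(0, 5)
m == 0: return 5 + 1 = 6
= 6


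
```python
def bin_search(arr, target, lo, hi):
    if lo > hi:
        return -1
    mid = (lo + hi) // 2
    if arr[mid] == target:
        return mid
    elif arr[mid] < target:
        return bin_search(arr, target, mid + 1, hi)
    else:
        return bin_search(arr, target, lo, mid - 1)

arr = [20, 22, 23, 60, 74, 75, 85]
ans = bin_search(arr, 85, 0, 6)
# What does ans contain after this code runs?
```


bin_search(arr, 85, 0, 6)
lo=0, hi=6, mid=3, arr[mid]=60
60 < 85, search right half
lo=4, hi=6, mid=5, arr[mid]=75
75 < 85, search right half
lo=6, hi=6, mid=6, arr[mid]=85
arr[6] == 85, found at index 6
= 6


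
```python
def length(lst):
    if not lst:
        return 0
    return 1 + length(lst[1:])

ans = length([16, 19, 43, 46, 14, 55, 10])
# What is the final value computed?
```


length([16, 19, 43, 46, 14, 55, 10])
= 1 + length([19, 43, 46, 14, 55, 10])
= 1 + 1 + length([43, 46, 14, 55, 10])
= 1 + 1 + 1 + length([46, 14, 55, 10])
= 1 + 1 + 1 + 1 + length([14, 55, 10])
= 1 + 1 + 1 + 1 + 1 + length([55, 10])
= 1 + 1 + 1 + 1 + 1 + 1 + length([10])
= 1 + 1 + 1 + 1 + 1 + 1 + 1 + length([])
= 1 + 1 + 1 + 1 + 1 + 1 + 1 + 0
= 7


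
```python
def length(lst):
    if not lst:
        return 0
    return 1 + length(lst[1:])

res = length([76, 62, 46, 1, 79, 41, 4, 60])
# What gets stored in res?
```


length([76, 62, 46, 1, 79, 41, 4, 60])
= 1 + length([62, 46, 1, 79, 41, 4, 60])
= 1 + 1 + length([46, 1, 79, 41, 4, 60])
= 1 + 1 + 1 + length([1, 79, 41, 4, 60])
= 1 + 1 + 1 + 1 + length([79, 41, 4, 60])
= 1 + 1 + 1 + 1 + 1 + length([41, 4, 60])
= 1 + 1 + 1 + 1 + 1 + 1 + length([4, 60])
= 1 + 1 + 1 + 1 + 1 + 1 + 1 + length([60])
= 1 + 1 + 1 + 1 + 1 + 1 + 1 + 1 + length([])
= 1 + 1 + 1 + 1 + 1 + 1 + 1 + 1 + 0
= 8


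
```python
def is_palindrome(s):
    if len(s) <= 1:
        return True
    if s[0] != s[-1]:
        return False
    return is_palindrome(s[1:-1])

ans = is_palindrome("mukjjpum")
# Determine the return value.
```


is_palindrome("mukjjpum")
"mukjjpum": s[0]='m' == s[-1]='m' -> is_palindrome("ukjjpu")
"ukjjpu": s[0]='u' == s[-1]='u' -> is_palindrome("kjjp")
"kjjp": s[0]='k' != s[-1]='p' -> False
= False


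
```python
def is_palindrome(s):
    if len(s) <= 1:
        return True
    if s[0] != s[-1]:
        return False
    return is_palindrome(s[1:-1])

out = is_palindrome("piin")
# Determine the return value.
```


is_palindrome("piin")
"piin": s[0]='p' != s[-1]='n' -> False
= False


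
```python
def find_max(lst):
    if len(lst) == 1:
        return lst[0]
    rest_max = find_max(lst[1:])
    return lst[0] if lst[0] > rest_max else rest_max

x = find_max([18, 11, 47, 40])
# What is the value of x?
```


find_max([18, 11, 47, 40])
= compare 18 with find_max([11, 47, 40])
= compare 11 with find_max([47, 40])
= compare 47 with find_max([40])
Base: find_max([40]) = 40
compare 47 with 40: max = 47
compare 11 with 47: max = 47
compare 18 with 47: max = 47
= 47


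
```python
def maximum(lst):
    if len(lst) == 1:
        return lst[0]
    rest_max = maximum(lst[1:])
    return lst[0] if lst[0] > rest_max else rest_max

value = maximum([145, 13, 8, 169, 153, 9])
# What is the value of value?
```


maximum([145, 13, 8, 169, 153, 9])
= compare 145 with maximum([13, 8, 169, 153, 9])
= compare 13 with maximum([8, 169, 153, 9])
= compare 8 with maximum([169, 153, 9])
= compare 169 with maximum([153, 9])
= compare 153 with maximum([9])
Base: maximum([9]) = 9
compare 153 with 9: max = 153
compare 169 with 153: max = 169
compare 8 with 169: max = 169
compare 13 with 169: max = 169
compare 145 with 169: max = 169
= 169


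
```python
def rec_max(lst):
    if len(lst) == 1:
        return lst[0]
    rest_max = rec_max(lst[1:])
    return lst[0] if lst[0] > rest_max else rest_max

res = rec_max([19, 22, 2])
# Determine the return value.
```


rec_max([19, 22, 2])
= compare 19 with rec_max([22, 2])
= compare 22 with rec_max([2])
Base: rec_max([2]) = 2
compare 22 with 2: max = 22
compare 19 with 22: max = 22
= 22


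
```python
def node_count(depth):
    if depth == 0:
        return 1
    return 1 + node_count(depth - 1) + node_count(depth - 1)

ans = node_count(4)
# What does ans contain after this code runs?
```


node_count(4)
= 1 + node_count(3) + node_count(3)
= 1 + 2 * node_count(3)
node_count(k) = 2^(k+1) - 1
node_count(0) = 1
node_count(1) = 3
node_count(2) = 7
node_count(3) = 15
node_count(4) = 31
node_count(4) = 2^5 - 1 = 31


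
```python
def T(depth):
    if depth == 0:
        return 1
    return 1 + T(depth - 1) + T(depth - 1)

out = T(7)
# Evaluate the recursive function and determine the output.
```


T(7)
= 1 + T(6) + T(6)
= 1 + 2 * T(6)
T(k) = 2^(k+1) - 1
T(0) = 1
T(1) = 3
T(2) = 7
T(3) = 15
T(4) = 31
T(7) = 2^8 - 1 = 255


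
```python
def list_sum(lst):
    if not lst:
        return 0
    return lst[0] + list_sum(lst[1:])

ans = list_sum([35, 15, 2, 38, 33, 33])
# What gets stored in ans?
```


list_sum([35, 15, 2, 38, 33, 33])
= 35 + list_sum([15, 2, 38, 33, 33])
= 35 + 15 + list_sum([2, 38, 33, 33])
= 35 + 15 + 2 + list_sum([38, 33, 33])
= 35 + 15 + 2 + 38 + list_sum([33, 33])
= 35 + 15 + 2 + 38 + 33 + list_sum([33])
= 35 + 15 + 2 + 38 + 33 + 33 + list_sum([])
= 35 + 15 + 2 + 38 + 33 + 33 + 0
= 156


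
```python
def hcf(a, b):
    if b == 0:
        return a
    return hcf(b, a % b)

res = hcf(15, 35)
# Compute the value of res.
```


hcf(15, 35)
= hcf(35, 15 % 35) = hcf(35, 15)
= hcf(15, 35 % 15) = hcf(15, 5)
= hcf(5, 15 % 5) = hcf(5, 0)
b == 0, return a = 5


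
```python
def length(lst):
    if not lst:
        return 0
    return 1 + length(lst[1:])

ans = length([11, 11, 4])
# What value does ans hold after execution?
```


length([11, 11, 4])
= 1 + length([11, 4])
= 1 + 1 + length([4])
= 1 + 1 + 1 + length([])
= 1 + 1 + 1 + 0
= 3


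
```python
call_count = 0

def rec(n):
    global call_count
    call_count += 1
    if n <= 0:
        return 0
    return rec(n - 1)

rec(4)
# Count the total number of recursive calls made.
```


rec(4) calls rec(3) calls ... calls rec(0)
Total calls: 4 + 1 (for base case) = 5


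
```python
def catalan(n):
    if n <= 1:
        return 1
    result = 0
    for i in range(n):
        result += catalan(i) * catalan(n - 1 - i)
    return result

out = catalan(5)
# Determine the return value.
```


catalan(5)
= sum of catalan(i) * catalan(5-1-i) for i in 0..4
First compute sub-values bottom-up:
  catalan(0) = 1, catalan(1) = 1
  catalan(2) = 1*1 + 1*1 = 2
  catalan(3) = 1*2 + 1*1 + 2*1 = 5
  catalan(4) = 1*5 + 1*2 + 2*1 + 5*1 = 14
Now catalan(5):
  catalan(0)*catalan(4) = 1*14 = 14
  catalan(1)*catalan(3) = 1*5 = 5
  catalan(2)*catalan(2) = 2*2 = 4
  catalan(3)*catalan(1) = 5*1 = 5
  catalan(4)*catalan(0) = 14*1 = 14
= 14 + 5 + 4 + 5 + 14
= 42


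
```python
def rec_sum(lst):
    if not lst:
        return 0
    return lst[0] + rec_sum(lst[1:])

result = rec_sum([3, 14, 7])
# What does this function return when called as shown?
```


rec_sum([3, 14, 7])
= 3 + rec_sum([14, 7])
= 3 + 14 + rec_sum([7])
= 3 + 14 + 7 + rec_sum([])
= 3 + 14 + 7 + 0
= 24


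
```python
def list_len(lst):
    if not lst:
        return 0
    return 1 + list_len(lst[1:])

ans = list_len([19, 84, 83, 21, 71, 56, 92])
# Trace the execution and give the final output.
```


list_len([19, 84, 83, 21, 71, 56, 92])
= 1 + list_len([84, 83, 21, 71, 56, 92])
= 1 + 1 + list_len([83, 21, 71, 56, 92])
= 1 + 1 + 1 + list_len([21, 71, 56, 92])
= 1 + 1 + 1 + 1 + list_len([71, 56, 92])
= 1 + 1 + 1 + 1 + 1 + list_len([56, 92])
= 1 + 1 + 1 + 1 + 1 + 1 + list_len([92])
= 1 + 1 + 1 + 1 + 1 + 1 + 1 + list_len([])
= 1 + 1 + 1 + 1 + 1 + 1 + 1 + 0
= 7


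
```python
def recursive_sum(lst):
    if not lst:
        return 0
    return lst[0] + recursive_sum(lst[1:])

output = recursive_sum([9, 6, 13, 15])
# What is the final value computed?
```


recursive_sum([9, 6, 13, 15])
= 9 + recursive_sum([6, 13, 15])
= 9 + 6 + recursive_sum([13, 15])
= 9 + 6 + 13 + recursive_sum([15])
= 9 + 6 + 13 + 15 + recursive_sum([])
= 9 + 6 + 13 + 15 + 0
= 43


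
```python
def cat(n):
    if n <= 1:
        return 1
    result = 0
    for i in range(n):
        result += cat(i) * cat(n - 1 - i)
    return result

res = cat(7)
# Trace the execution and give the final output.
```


cat(7)
= sum of cat(i) * cat(7-1-i) for i in 0..6
First compute sub-values bottom-up:
  cat(0) = 1, cat(1) = 1
  cat(2) = 1*1 + 1*1 = 2
  cat(3) = 1*2 + 1*1 + 2*1 = 5
  cat(4) = 1*5 + 1*2 + 2*1 + 5*1 = 14
  cat(5) = 1*14 + 1*5 + 2*2 + 5*1 + 14*1 = 42
  cat(6) = 1*42 + 1*14 + 2*5 + 5*2 + 14*1 + 42*1 = 132
Now cat(7):
  cat(0)*cat(6) = 1*132 = 132
  cat(1)*cat(5) = 1*42 = 42
  cat(2)*cat(4) = 2*14 = 28
  cat(3)*cat(3) = 5*5 = 25
  cat(4)*cat(2) = 14*2 = 28
  cat(5)*cat(1) = 42*1 = 42
  cat(6)*cat(0) = 132*1 = 132
= 132 + 42 + 28 + 25 + 28 + 42 + 132
= 429


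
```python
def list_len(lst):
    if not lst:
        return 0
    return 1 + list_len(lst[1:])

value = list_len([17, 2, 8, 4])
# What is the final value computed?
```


list_len([17, 2, 8, 4])
= 1 + list_len([2, 8, 4])
= 1 + 1 + list_len([8, 4])
= 1 + 1 + 1 + list_len([4])
= 1 + 1 + 1 + 1 + list_len([])
= 1 + 1 + 1 + 1 + 0
= 4


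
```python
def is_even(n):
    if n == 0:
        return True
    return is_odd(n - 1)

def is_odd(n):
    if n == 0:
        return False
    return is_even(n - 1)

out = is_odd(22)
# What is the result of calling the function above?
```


is_odd(22)
= is_even(21)
= is_odd(20)
= is_even(19)
= is_odd(18)
= is_even(17)
= is_odd(16)
= is_even(15)
= is_odd(14)
= is_even(13)
= is_odd(12)
= is_even(11)
= is_odd(10)
= is_even(9)
= is_odd(8)
= is_even(7)
= is_odd(6)
= is_even(5)
= is_odd(4)
= is_even(3)
= is_odd(2)
= is_even(1)
= is_odd(0)
n == 0: return False
= False


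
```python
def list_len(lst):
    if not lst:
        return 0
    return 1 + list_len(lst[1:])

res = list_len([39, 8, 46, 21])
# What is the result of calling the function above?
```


list_len([39, 8, 46, 21])
= 1 + list_len([8, 46, 21])
= 1 + 1 + list_len([46, 21])
= 1 + 1 + 1 + list_len([21])
= 1 + 1 + 1 + 1 + list_len([])
= 1 + 1 + 1 + 1 + 0
= 4


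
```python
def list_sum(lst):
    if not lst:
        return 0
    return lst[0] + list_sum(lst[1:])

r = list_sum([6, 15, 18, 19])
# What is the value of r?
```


list_sum([6, 15, 18, 19])
= 6 + list_sum([15, 18, 19])
= 6 + 15 + list_sum([18, 19])
= 6 + 15 + 18 + list_sum([19])
= 6 + 15 + 18 + 19 + list_sum([])
= 6 + 15 + 18 + 19 + 0
= 58


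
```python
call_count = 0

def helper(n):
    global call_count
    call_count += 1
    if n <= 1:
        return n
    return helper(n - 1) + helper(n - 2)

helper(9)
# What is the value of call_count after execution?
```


helper(9) calls helper(8) and helper(7); each non-base call branches into two more.
Let C(k) = total number of calls made by helper(k), including the call to helper(k) itself.
Base cases: C(0) = 1, C(1) = 1
Recurrence: C(k) = 1 + C(k-1) + C(k-2)
  C(2) = 1 + C(1) + C(0) = 1 + 1 + 1 = 3
  C(3) = 1 + C(2) + C(1) = 1 + 3 + 1 = 5
  C(4) = 1 + C(3) + C(2) = 1 + 5 + 3 = 9
  C(5) = 1 + C(4) + C(3) = 1 + 9 + 5 = 15
  C(6) = 1 + C(5) + C(4) = 1 + 15 + 9 = 25
  C(7) = 1 + C(6) + C(5) = 1 + 25 + 15 = 41
  C(8) = 1 + C(7) + C(6) = 1 + 41 + 25 = 67
  C(9) = 1 + C(8) + C(7) = 1 + 67 + 41 = 109
Total calls = C(9) = 109


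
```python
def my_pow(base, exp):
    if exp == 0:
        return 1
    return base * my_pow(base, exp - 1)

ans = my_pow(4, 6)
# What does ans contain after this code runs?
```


my_pow(4, 6)
= 4 * my_pow(4, 5)
= 4 * 4 * my_pow(4, 4)
= 4 * 4 * 4 * my_pow(4, 3)
= 4 * 4 * 4 * 4 * my_pow(4, 2)
= 4 * 4 * 4 * 4 * 4 * my_pow(4, 1)
= 4 * 4 * 4 * 4 * 4 * 4 * my_pow(4, 0)
= 4 * 4 * 4 * 4 * 4 * 4 * 1
= 4096


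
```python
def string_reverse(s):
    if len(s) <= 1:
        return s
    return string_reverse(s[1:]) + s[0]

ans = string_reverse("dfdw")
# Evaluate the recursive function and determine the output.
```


string_reverse("dfdw")
= string_reverse("fdw") + "d"
= string_reverse("dw") + "f" + "d"
= string_reverse("w") + "d" + "f" + "d"
= "w" + "d" + "f" + "d"
= "wdfd"


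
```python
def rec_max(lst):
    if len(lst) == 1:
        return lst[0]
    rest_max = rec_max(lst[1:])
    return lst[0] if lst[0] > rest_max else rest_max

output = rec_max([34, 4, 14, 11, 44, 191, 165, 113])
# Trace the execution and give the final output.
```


rec_max([34, 4, 14, 11, 44, 191, 165, 113])
= compare 34 with rec_max([4, 14, 11, 44, 191, 165, 113])
= compare 4 with rec_max([14, 11, 44, 191, 165, 113])
= compare 14 with rec_max([11, 44, 191, 165, 113])
= compare 11 with rec_max([44, 191, 165, 113])
= compare 44 with rec_max([191, 165, 113])
= compare 191 with rec_max([165, 113])
= compare 165 with rec_max([113])
Base: rec_max([113]) = 113
compare 165 with 113: max = 165
compare 191 with 165: max = 191
compare 44 with 191: max = 191
compare 11 with 191: max = 191
compare 14 with 191: max = 191
compare 4 with 191: max = 191
compare 34 with 191: max = 191
= 191


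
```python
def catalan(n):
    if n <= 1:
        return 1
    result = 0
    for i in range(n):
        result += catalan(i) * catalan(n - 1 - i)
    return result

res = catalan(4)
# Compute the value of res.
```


catalan(4)
= sum of catalan(i) * catalan(4-1-i) for i in 0..3
First compute sub-values bottom-up:
  catalan(0) = 1, catalan(1) = 1
  catalan(2) = 1*1 + 1*1 = 2
  catalan(3) = 1*2 + 1*1 + 2*1 = 5
Now catalan(4):
  catalan(0)*catalan(3) = 1*5 = 5
  catalan(1)*catalan(2) = 1*2 = 2
  catalan(2)*catalan(1) = 2*1 = 2
  catalan(3)*catalan(0) = 5*1 = 5
= 5 + 2 + 2 + 5
= 14


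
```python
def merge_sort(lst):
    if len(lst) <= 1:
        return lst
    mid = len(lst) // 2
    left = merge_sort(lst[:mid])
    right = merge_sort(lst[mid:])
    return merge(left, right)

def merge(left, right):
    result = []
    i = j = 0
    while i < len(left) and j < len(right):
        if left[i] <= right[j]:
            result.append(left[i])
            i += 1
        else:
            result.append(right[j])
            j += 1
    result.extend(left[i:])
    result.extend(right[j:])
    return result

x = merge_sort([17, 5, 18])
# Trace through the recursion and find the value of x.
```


merge_sort([17, 5, 18])
Split into [17] and [5, 18]
Left sorted: [17]
Right sorted: [5, 18]
Merge [17] and [5, 18]
= [5, 17, 18]
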